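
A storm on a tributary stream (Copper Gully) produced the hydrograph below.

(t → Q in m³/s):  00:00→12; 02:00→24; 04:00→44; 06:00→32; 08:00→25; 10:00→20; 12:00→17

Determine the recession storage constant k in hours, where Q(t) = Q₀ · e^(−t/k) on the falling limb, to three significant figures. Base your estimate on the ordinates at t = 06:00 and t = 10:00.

k ≈ 8.51 h

On the falling limb, Q drops from 32 to 20 m³/s between t = 06:00 and t = 10:00 (Δt = 4 h).
k = −Δt / ln(Q₂/Q₁) = −4 / ln(20/32) = 8.51 h.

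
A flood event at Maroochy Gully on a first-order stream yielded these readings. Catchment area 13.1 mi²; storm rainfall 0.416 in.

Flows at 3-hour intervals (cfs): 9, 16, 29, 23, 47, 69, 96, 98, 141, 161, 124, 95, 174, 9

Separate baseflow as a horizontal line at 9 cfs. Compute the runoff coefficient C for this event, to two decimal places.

ΣQ_DR = 965.0 cfs; V = ΣQ_DR·Δt = 1.042 × 10^7 ft³.
Runoff depth d = V / A = 0.3424 in.
C = d / P = 0.3424 / 0.416 = 0.82.

C ≈ 0.82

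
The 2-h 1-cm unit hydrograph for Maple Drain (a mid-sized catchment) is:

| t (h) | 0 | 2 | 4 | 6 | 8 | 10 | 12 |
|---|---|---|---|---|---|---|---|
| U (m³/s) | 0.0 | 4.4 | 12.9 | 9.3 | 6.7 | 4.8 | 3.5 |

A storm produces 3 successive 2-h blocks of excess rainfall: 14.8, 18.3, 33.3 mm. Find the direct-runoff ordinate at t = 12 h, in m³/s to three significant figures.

Q ≈ 36.3 m³/s

By discrete convolution, Q_j = Σ (P_i / 10 mm) · U_{j−i}.
At t = 12 h (j=6): Q = (14.8/10)·3.5 + (18.3/10)·4.8 + (33.3/10)·6.7 = 36.3 m³/s.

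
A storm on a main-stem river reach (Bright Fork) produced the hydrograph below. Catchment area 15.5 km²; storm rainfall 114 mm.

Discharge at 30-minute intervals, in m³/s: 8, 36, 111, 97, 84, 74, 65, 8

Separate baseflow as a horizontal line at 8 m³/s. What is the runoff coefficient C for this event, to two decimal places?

C ≈ 0.43

ΣQ_DR = 419.0 m³/s; V = ΣQ_DR·Δt = 7.542 × 10^5 m³.
Runoff depth d = V / A = 48.66 mm.
C = d / P = 48.66 / 114 = 0.43.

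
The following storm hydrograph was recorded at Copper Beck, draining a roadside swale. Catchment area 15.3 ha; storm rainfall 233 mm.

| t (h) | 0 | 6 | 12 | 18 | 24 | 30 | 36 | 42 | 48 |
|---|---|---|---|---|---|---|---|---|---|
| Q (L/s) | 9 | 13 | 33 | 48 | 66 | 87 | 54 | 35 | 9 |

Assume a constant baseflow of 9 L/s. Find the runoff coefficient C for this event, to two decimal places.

C ≈ 0.17

ΣQ_DR = 273.0 L/s; V = ΣQ_DR·Δt = 5.897 × 10^6 L.
Runoff depth d = V / A = 38.54 mm.
C = d / P = 38.54 / 233 = 0.17.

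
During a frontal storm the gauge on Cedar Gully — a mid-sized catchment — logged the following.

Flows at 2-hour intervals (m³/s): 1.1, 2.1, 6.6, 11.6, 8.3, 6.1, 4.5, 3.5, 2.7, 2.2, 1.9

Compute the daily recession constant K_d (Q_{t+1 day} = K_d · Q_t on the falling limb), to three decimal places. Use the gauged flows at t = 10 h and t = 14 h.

Between t = 10 h and t = 14 h the flow falls from 6.1 to 3.5 m³/s over 2×2 h = 4 h.
Per-interval ratio K = (3.5/6.1)^(1/2) = 0.7575; K_d = K^(24/2) = 0.036.

K_d ≈ 0.036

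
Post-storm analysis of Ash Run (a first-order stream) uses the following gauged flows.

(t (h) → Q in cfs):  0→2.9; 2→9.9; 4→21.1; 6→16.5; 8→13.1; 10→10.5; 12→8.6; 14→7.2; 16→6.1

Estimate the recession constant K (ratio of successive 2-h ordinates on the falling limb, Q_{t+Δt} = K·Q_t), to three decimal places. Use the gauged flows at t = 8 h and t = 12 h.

K ≈ 0.810

Using the recession-limb readings at t = 8 h and t = 12 h: Q falls from 13.1 to 8.6 cfs over 2 intervals.
K = (Q₂/Q₁)^(1/2) = (8.6/13.1)^(1/2) = 0.810.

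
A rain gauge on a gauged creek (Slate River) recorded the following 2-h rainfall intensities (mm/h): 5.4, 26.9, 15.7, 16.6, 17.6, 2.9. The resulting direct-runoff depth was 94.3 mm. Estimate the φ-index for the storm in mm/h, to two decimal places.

Only the 4 blocks with intensity above φ contribute runoff: 26.9, 15.7, 16.6, 17.6 mm/h.
Σ(I−φ)·Δt = d  ⇒  (26.9+15.7+16.6+17.6 − 4φ)·2 = 94.3
φ = (76.80 − 94.3/2) / 4 = 7.41 mm/h.

φ ≈ 7.41 mm/h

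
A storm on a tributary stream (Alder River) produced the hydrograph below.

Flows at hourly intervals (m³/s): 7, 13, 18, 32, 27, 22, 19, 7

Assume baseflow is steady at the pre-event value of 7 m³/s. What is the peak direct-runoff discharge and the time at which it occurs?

Q_p = 25.0 m³/s at t = 3 h

Subtracting baseflow gives direct-runoff ordinates: 0.0, 6.0, 11.0, 25.0, 20.0, 15.0, 12.0, 0.0 m³/s.
The maximum is 25.0 m³/s, occurring at the reading for t = 3 h.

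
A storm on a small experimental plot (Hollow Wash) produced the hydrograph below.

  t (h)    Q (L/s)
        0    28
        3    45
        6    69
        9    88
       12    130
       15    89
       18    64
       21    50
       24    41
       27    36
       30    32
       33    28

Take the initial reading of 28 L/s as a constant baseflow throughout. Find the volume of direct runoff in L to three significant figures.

Direct-runoff ordinates (Q − Q_b): 0.0, 17.0, 41.0, 60.0, 102.0, 61.0, 36.0, 22.0, 13.0, 8.0, 4.0, 0.0 L/s.
ΣQ_DR = 364.0 L/s.
With Δt = 3 h = 10800 s, V = ΣQ_DR · Δt = 364.0 × 10800 = 3.93 × 10^6 L.

V ≈ 3.93 × 10^6 L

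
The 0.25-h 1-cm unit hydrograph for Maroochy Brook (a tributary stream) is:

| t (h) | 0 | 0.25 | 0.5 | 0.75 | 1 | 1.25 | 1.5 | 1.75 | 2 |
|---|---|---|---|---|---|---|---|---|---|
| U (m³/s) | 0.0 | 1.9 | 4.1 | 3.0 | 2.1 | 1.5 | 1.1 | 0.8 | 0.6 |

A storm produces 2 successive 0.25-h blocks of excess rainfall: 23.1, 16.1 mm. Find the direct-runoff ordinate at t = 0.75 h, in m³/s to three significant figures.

By discrete convolution, Q_j = Σ (P_i / 10 mm) · U_{j−i}.
At t = 0.75 h (j=3): Q = (23.1/10)·3.0 + (16.1/10)·4.1 = 13.5 m³/s.

Q ≈ 13.5 m³/s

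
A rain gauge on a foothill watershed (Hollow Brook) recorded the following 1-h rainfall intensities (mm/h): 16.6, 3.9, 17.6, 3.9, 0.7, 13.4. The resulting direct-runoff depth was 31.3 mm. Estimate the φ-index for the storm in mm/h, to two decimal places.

φ ≈ 5.43 mm/h

Only the 3 blocks with intensity above φ contribute runoff: 16.6, 17.6, 13.4 mm/h.
Σ(I−φ)·Δt = d  ⇒  (16.6+17.6+13.4 − 3φ)·1 = 31.3
φ = (47.60 − 31.3/1) / 3 = 5.43 mm/h.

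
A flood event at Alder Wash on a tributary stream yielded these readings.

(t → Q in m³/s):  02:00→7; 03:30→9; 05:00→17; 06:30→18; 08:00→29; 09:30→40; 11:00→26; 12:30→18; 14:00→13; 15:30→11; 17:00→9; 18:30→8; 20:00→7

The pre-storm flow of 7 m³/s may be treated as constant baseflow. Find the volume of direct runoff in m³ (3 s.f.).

Direct-runoff ordinates (Q − Q_b): 0.0, 2.0, 10.0, 11.0, 22.0, 33.0, 19.0, 11.0, 6.0, 4.0, 2.0, 1.0, 0.0 m³/s.
ΣQ_DR = 121.0 m³/s.
With Δt = 1.5 h = 5400 s, V = ΣQ_DR · Δt = 121.0 × 5400 = 6.53 × 10^5 m³.

V ≈ 6.53 × 10^5 m³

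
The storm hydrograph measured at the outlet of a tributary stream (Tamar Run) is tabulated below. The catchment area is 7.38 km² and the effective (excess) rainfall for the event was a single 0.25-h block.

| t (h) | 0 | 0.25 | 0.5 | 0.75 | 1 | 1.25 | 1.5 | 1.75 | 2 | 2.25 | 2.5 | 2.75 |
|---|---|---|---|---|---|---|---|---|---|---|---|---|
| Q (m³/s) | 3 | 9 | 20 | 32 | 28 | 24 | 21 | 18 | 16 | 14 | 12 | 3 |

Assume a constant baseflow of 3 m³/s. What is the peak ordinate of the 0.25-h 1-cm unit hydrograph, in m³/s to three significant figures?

Direct runoff: 0.0, 6.0, 17.0, 29.0, 25.0, 21.0, 18.0, 15.0, 13.0, 11.0, 9.0, 0.0 m³/s; ΣQ_DR = 164.0 m³/s, peak = 29.0 m³/s.
Runoff depth d = ΣQ_DR·Δt / A = 164.0 × 900 / (7.38 km²) = 20.00 mm.
The 1-cm UH is the DRH scaled by (10 mm)/d, so U_p = 29.0 × 10/20.00 = 14.5 m³/s.

U_p ≈ 14.5 m³/s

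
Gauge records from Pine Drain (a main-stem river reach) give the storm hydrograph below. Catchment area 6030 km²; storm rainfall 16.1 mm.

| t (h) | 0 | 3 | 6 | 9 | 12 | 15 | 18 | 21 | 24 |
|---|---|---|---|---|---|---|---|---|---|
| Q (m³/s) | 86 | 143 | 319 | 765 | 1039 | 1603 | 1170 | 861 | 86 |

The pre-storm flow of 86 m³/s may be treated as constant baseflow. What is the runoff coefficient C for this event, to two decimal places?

C ≈ 0.59

ΣQ_DR = 5298 m³/s; V = ΣQ_DR·Δt = 5.722 × 10^7 m³.
Runoff depth d = V / A = 9.489 mm.
C = d / P = 9.489 / 16.1 = 0.59.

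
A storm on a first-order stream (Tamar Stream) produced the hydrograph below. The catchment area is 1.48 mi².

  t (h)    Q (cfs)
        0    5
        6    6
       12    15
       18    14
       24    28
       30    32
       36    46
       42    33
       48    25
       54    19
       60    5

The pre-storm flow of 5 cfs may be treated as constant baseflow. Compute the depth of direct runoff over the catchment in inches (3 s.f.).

d ≈ 1.09 in

Direct runoff: 0.0, 1.0, 10.0, 9.0, 23.0, 27.0, 41.0, 28.0, 20.0, 14.0, 0.0 cfs; ΣQ_DR = 173.0 cfs.
V = ΣQ_DR · Δt = 173.0 × 21600 s = 3.737 × 10^6 ft³.
Over A = 1.48 mi², depth = V / A = 1.09 in.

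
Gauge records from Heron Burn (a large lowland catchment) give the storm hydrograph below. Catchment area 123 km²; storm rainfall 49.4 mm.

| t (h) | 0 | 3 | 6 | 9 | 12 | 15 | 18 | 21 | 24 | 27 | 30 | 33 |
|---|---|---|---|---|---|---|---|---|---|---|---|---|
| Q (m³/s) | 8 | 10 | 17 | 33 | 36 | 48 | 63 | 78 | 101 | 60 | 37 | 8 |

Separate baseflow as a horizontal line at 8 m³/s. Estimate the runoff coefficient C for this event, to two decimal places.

C ≈ 0.72

ΣQ_DR = 403.0 m³/s; V = ΣQ_DR·Δt = 4.352 × 10^6 m³.
Runoff depth d = V / A = 35.39 mm.
C = d / P = 35.39 / 49.4 = 0.72.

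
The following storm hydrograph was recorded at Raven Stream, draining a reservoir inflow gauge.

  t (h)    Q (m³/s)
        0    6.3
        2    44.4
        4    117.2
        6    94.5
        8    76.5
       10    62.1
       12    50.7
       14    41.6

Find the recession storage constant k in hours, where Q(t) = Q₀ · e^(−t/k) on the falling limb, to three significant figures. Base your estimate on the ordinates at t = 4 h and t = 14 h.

k ≈ 9.65 h

On the falling limb, Q drops from 117.2 to 41.6 m³/s between t = 4 h and t = 14 h (Δt = 10 h).
k = −Δt / ln(Q₂/Q₁) = −10 / ln(41.6/117.2) = 9.65 h.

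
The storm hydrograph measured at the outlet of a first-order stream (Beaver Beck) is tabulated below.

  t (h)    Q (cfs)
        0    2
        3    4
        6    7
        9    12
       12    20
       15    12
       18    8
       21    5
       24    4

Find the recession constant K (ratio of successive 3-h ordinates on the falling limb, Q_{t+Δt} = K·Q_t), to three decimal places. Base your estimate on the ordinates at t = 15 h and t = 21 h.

K ≈ 0.645

Using the recession-limb readings at t = 15 h and t = 21 h: Q falls from 12 to 5 cfs over 2 intervals.
K = (Q₂/Q₁)^(1/2) = (5/12)^(1/2) = 0.645.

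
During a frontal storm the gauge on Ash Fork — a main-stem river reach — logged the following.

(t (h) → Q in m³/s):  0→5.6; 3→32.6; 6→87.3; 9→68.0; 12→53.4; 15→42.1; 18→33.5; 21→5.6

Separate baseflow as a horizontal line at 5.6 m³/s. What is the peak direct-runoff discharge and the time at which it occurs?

Subtracting baseflow gives direct-runoff ordinates: 0.0, 27.0, 81.7, 62.4, 47.8, 36.5, 27.9, 0.0 m³/s.
The maximum is 81.7 m³/s, occurring at the reading for t = 6 h.

Q_p = 81.7 m³/s at t = 6 h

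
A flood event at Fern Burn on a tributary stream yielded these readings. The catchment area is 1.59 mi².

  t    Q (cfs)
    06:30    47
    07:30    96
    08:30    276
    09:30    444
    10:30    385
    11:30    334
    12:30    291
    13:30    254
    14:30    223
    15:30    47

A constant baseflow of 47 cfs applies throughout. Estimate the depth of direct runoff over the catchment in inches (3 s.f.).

Direct runoff: 0.0, 49.0, 229.0, 397.0, 338.0, 287.0, 244.0, 207.0, 176.0, 0.0 cfs; ΣQ_DR = 1927 cfs.
V = ΣQ_DR · Δt = 1927 × 3600 s = 6.937 × 10^6 ft³.
Over A = 1.59 mi², depth = V / A = 1.88 in.

d ≈ 1.88 in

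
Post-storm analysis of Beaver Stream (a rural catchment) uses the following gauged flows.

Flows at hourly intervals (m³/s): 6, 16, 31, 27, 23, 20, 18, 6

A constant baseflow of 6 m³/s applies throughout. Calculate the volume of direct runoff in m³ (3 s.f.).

V ≈ 3.56 × 10^5 m³

Direct-runoff ordinates (Q − Q_b): 0.0, 10.0, 25.0, 21.0, 17.0, 14.0, 12.0, 0.0 m³/s.
ΣQ_DR = 99.00 m³/s.
With Δt = 1 h = 3600 s, V = ΣQ_DR · Δt = 99.00 × 3600 = 3.56 × 10^5 m³.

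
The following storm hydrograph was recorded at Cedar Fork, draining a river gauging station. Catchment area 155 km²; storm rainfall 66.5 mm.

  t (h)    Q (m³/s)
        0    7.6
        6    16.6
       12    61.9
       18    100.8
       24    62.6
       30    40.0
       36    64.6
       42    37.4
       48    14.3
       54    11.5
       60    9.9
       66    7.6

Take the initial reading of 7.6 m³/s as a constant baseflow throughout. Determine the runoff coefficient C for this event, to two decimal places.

C ≈ 0.72

ΣQ_DR = 343.6 m³/s; V = ΣQ_DR·Δt = 7.422 × 10^6 m³.
Runoff depth d = V / A = 47.88 mm.
C = d / P = 47.88 / 66.5 = 0.72.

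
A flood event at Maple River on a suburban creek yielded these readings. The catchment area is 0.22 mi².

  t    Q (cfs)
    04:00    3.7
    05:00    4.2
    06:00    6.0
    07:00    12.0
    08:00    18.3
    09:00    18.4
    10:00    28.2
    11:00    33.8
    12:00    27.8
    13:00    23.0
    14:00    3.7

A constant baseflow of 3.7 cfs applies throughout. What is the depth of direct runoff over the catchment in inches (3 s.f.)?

d ≈ 0.975 in

Direct runoff: 0.0, 0.5, 2.3, 8.3, 14.6, 14.7, 24.5, 30.1, 24.1, 19.3, 0.0 cfs; ΣQ_DR = 138.4 cfs.
V = ΣQ_DR · Δt = 138.4 × 3600 s = 4.982 × 10^5 ft³.
Over A = 0.22 mi², depth = V / A = 0.975 in.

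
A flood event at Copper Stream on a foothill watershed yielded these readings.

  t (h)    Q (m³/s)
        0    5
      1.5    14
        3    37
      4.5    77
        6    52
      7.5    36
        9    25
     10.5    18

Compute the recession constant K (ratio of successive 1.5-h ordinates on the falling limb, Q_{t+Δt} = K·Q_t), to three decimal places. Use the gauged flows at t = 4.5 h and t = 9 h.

Using the recession-limb readings at t = 4.5 h and t = 9 h: Q falls from 77 to 25 m³/s over 3 intervals.
K = (Q₂/Q₁)^(1/3) = (25/77)^(1/3) = 0.687.

K ≈ 0.687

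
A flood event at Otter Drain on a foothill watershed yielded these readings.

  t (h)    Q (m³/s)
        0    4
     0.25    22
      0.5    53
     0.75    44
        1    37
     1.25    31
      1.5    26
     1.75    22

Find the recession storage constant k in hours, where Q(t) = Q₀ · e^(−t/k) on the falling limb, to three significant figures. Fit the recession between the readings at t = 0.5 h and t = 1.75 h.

k ≈ 1.42 h

On the falling limb, Q drops from 53 to 22 m³/s between t = 0.5 h and t = 1.75 h (Δt = 1.25 h).
k = −Δt / ln(Q₂/Q₁) = −1.25 / ln(22/53) = 1.42 h.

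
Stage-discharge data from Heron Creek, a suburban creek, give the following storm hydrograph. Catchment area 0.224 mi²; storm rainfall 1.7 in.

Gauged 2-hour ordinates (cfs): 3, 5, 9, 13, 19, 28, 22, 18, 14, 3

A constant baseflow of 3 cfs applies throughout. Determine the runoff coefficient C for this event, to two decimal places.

C ≈ 0.85

ΣQ_DR = 104.0 cfs; V = ΣQ_DR·Δt = 7.488 × 10^5 ft³.
Runoff depth d = V / A = 1.439 in.
C = d / P = 1.439 / 1.7 = 0.85.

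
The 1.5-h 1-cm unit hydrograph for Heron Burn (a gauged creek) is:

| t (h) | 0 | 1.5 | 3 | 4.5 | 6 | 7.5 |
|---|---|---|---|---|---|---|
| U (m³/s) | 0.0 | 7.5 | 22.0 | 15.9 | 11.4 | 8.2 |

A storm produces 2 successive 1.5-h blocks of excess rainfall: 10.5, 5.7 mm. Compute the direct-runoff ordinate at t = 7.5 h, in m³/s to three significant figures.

By discrete convolution, Q_j = Σ (P_i / 10 mm) · U_{j−i}.
At t = 7.5 h (j=5): Q = (10.5/10)·8.2 + (5.7/10)·11.4 = 15.1 m³/s.

Q ≈ 15.1 m³/s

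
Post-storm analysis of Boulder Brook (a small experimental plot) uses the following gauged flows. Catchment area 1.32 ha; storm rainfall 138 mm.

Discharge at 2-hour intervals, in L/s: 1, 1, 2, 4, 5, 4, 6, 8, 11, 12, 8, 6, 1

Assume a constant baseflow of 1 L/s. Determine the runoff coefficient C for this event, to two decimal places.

C ≈ 0.22

ΣQ_DR = 56.00 L/s; V = ΣQ_DR·Δt = 4.032 × 10^5 L.
Runoff depth d = V / A = 30.55 mm.
C = d / P = 30.55 / 138 = 0.22.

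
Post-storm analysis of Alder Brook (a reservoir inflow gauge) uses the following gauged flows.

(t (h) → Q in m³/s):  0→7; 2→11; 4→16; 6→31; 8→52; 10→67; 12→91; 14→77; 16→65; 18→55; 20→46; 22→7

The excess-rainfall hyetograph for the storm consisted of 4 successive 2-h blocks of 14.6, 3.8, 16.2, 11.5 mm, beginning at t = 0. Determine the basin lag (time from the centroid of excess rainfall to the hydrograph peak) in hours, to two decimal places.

t_L ≈ 7.93 h

Centroid of excess rainfall: t_c = Σ P_i·t̄_i / ΣP_i = 4.0672 h (block centres at 1, 3, 5, 7 h).
Hydrograph peak occurs at t = 12 h, so basin lag t_L = 12 − 4.0672 = 7.93 h.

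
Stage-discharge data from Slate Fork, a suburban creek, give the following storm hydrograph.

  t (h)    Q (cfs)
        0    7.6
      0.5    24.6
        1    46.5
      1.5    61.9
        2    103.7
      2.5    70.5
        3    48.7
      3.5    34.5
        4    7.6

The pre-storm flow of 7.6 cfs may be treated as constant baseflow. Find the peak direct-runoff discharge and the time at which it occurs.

Subtracting baseflow gives direct-runoff ordinates: 0.0, 17.0, 38.9, 54.3, 96.1, 62.9, 41.1, 26.9, 0.0 cfs.
The maximum is 96.1 cfs, occurring at the reading for t = 2 h.

Q_p = 96.1 cfs at t = 2 h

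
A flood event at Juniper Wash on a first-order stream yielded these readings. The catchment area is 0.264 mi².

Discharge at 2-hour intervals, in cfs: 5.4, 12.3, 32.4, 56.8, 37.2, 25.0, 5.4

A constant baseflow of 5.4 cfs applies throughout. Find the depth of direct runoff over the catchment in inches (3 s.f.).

d ≈ 1.60 in

Direct runoff: 0.0, 6.9, 27.0, 51.4, 31.8, 19.6, 0.0 cfs; ΣQ_DR = 136.7 cfs.
V = ΣQ_DR · Δt = 136.7 × 7200 s = 9.842 × 10^5 ft³.
Over A = 0.264 mi², depth = V / A = 1.60 in.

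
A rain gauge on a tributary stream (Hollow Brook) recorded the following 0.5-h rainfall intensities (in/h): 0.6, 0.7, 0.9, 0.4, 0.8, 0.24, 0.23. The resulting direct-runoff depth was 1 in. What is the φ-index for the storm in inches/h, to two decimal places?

φ ≈ 0.28 in/h

Only the 5 blocks with intensity above φ contribute runoff: 0.6, 0.7, 0.9, 0.4, 0.8 in/h.
Σ(I−φ)·Δt = d  ⇒  (0.6+0.7+0.9+0.4+0.8 − 5φ)·0.5 = 1
φ = (3.400 − 1/0.5) / 5 = 0.28 in/h.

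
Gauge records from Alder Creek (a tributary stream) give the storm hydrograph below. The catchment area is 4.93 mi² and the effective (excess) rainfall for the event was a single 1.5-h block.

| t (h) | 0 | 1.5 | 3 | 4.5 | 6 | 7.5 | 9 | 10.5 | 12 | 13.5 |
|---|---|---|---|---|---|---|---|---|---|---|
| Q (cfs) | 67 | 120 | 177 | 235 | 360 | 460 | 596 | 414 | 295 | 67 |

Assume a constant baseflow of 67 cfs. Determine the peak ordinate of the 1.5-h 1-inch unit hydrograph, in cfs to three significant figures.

Direct runoff: 0.0, 53.0, 110.0, 168.0, 293.0, 393.0, 529.0, 347.0, 228.0, 0.0 cfs; ΣQ_DR = 2121 cfs, peak = 529.0 cfs.
Runoff depth d = ΣQ_DR·Δt / A = 2121 × 5400 / (4.93 mi²) = 1.000 in.
The 1-inch UH is the DRH scaled by (1 in)/d, so U_p = 529.0 × 1/1.000 = 529 cfs.

U_p ≈ 529 cfs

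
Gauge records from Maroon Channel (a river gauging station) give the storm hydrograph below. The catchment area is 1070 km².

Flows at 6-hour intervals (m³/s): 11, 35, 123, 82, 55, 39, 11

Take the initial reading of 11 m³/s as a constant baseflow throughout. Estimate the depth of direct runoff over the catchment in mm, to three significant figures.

d ≈ 5.63 mm

Direct runoff: 0.0, 24.0, 112.0, 71.0, 44.0, 28.0, 0.0 m³/s; ΣQ_DR = 279.0 m³/s.
V = ΣQ_DR · Δt = 279.0 × 21600 s = 6.026 × 10^6 m³.
Over A = 1070 km², depth = V / A = 5.63 mm.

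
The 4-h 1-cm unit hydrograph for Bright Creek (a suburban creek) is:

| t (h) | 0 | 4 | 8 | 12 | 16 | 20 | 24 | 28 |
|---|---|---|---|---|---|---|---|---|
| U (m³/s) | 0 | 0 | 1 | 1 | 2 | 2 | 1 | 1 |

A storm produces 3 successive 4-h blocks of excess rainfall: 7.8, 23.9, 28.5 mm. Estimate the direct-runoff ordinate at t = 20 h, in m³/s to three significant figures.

By discrete convolution, Q_j = Σ (P_i / 10 mm) · U_{j−i}.
At t = 20 h (j=5): Q = (7.8/10)·2 + (23.9/10)·2 + (28.5/10)·1 = 9.19 m³/s.

Q ≈ 9.19 m³/s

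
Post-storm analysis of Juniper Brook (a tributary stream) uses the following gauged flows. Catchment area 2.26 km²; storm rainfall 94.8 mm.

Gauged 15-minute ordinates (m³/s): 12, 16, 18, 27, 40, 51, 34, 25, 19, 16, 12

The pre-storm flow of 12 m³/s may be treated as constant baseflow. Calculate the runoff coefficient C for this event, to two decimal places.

C ≈ 0.58

ΣQ_DR = 138.0 m³/s; V = ΣQ_DR·Δt = 1.242 × 10^5 m³.
Runoff depth d = V / A = 54.96 mm.
C = d / P = 54.96 / 94.8 = 0.58.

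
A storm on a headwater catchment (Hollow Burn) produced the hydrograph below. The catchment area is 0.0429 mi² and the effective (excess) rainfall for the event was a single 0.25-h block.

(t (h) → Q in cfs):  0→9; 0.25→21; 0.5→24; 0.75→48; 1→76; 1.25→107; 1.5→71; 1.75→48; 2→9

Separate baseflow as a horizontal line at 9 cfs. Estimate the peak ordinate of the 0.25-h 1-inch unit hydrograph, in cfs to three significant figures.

Direct runoff: 0.0, 12.0, 15.0, 39.0, 67.0, 98.0, 62.0, 39.0, 0.0 cfs; ΣQ_DR = 332.0 cfs, peak = 98.0 cfs.
Runoff depth d = ΣQ_DR·Δt / A = 332.0 × 900 / (0.0429 mi²) = 2.998 in.
The 1-inch UH is the DRH scaled by (1 in)/d, so U_p = 98.0 × 1/2.998 = 32.7 cfs.

U_p ≈ 32.7 cfs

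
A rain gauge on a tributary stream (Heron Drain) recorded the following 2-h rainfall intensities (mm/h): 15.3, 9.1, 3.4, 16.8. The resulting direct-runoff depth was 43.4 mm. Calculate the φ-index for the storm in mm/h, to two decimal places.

φ ≈ 6.50 mm/h

Only the 3 blocks with intensity above φ contribute runoff: 15.3, 9.1, 16.8 mm/h.
Σ(I−φ)·Δt = d  ⇒  (15.3+9.1+16.8 − 3φ)·2 = 43.4
φ = (41.20 − 43.4/2) / 3 = 6.50 mm/h.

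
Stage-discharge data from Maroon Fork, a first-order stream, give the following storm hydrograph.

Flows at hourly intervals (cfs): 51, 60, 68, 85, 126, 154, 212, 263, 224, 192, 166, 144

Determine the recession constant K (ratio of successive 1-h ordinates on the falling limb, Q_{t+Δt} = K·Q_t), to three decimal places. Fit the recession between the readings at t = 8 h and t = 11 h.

Using the recession-limb readings at t = 8 h and t = 11 h: Q falls from 224 to 144 cfs over 3 intervals.
K = (Q₂/Q₁)^(1/3) = (144/224)^(1/3) = 0.863.

K ≈ 0.863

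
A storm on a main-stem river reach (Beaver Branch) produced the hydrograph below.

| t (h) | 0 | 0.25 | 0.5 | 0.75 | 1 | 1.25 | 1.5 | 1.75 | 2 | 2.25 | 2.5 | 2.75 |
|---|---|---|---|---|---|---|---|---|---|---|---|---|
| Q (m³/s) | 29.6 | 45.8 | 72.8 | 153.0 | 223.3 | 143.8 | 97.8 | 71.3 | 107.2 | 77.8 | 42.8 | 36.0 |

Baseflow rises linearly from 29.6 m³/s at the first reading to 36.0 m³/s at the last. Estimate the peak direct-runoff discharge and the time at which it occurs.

Subtracting baseflow gives direct-runoff ordinates: 0.00, 15.62, 42.04, 121.65, 191.37, 111.29, 64.71, 37.63, 72.95, 42.96, 7.38, 0.00 m³/s.
The maximum is 191.37 m³/s, occurring at the reading for t = 1 h.

Q_p = 191.37 m³/s at t = 1 h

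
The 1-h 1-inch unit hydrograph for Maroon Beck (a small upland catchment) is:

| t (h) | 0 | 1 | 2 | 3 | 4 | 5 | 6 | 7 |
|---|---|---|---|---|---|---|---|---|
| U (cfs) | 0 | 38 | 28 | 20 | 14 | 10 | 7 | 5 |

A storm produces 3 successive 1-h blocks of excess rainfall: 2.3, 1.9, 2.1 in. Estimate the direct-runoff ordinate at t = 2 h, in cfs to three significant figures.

By discrete convolution, Q_j = Σ (P_i / 1 in) · U_{j−i}.
At t = 2 h (j=2): Q = (2.3/1)·28 + (1.9/1)·38 + (2.1/1)·0 = 137 cfs.

Q ≈ 137 cfs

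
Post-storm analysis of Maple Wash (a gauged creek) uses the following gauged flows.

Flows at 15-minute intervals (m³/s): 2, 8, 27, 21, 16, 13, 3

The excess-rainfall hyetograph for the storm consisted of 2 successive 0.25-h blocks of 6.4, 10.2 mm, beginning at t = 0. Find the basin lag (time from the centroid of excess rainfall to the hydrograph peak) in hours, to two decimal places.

Centroid of excess rainfall: t_c = Σ P_i·t̄_i / ΣP_i = 0.2786 h (block centres at 0.125, 0.375 h).
Hydrograph peak occurs at t = 0.5 h, so basin lag t_L = 0.5 − 0.2786 = 0.22 h.

t_L ≈ 0.22 h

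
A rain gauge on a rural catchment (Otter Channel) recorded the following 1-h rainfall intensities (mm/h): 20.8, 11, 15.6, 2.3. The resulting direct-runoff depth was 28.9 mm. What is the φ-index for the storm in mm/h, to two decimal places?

φ ≈ 6.17 mm/h

Only the 3 blocks with intensity above φ contribute runoff: 20.8, 11, 15.6 mm/h.
Σ(I−φ)·Δt = d  ⇒  (20.8+11+15.6 − 3φ)·1 = 28.9
φ = (47.40 − 28.9/1) / 3 = 6.17 mm/h.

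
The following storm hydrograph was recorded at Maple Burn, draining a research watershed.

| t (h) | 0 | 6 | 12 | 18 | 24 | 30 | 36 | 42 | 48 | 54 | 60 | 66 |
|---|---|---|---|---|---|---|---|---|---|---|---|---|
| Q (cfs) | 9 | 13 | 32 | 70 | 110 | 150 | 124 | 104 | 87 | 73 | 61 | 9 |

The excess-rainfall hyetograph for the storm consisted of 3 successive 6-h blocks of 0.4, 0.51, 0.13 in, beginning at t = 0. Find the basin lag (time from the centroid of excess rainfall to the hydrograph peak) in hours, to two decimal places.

Centroid of excess rainfall: t_c = Σ P_i·t̄_i / ΣP_i = 7.4423 h (block centres at 3, 9, 15 h).
Hydrograph peak occurs at t = 30 h, so basin lag t_L = 30 − 7.4423 = 22.56 h.

t_L ≈ 22.56 h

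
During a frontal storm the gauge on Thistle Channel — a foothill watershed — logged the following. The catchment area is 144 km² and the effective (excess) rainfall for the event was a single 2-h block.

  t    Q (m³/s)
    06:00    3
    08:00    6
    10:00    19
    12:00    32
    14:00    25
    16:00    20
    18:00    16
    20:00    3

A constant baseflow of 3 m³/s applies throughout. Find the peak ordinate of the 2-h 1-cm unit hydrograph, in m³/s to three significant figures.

Direct runoff: 0.0, 3.0, 16.0, 29.0, 22.0, 17.0, 13.0, 0.0 m³/s; ΣQ_DR = 100.0 m³/s, peak = 29.0 m³/s.
Runoff depth d = ΣQ_DR·Δt / A = 100.0 × 7200 / (144 km²) = 5.000 mm.
The 1-cm UH is the DRH scaled by (10 mm)/d, so U_p = 29.0 × 10/5.000 = 58.0 m³/s.

U_p ≈ 58.0 m³/s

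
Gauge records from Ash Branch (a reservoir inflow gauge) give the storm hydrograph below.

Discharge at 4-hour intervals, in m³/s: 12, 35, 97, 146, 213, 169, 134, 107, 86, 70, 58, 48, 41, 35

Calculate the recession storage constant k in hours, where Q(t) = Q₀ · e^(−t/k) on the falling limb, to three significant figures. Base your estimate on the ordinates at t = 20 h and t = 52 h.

On the falling limb, Q drops from 169 to 35 m³/s between t = 20 h and t = 52 h (Δt = 32 h).
k = −Δt / ln(Q₂/Q₁) = −32 / ln(35/169) = 20.3 h.

k ≈ 20.3 h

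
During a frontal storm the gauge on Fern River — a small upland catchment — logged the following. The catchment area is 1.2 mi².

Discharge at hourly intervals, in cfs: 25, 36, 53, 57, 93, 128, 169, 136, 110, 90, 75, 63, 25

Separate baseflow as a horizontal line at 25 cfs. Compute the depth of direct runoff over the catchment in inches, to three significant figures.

d ≈ 0.949 in

Direct runoff: 0.0, 11.0, 28.0, 32.0, 68.0, 103.0, 144.0, 111.0, 85.0, 65.0, 50.0, 38.0, 0.0 cfs; ΣQ_DR = 735.0 cfs.
V = ΣQ_DR · Δt = 735.0 × 3600 s = 2.646 × 10^6 ft³.
Over A = 1.2 mi², depth = V / A = 0.949 in.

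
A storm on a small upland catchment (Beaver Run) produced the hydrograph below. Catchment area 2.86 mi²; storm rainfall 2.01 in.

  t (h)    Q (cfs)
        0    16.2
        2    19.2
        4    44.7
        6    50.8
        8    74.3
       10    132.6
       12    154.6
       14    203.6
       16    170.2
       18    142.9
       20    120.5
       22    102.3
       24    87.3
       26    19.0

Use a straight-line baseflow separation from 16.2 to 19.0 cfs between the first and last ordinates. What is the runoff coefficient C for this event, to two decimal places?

ΣQ_DR = 1092 cfs; V = ΣQ_DR·Δt = 7.861 × 10^6 ft³.
Runoff depth d = V / A = 1.183 in.
C = d / P = 1.183 / 2.01 = 0.59.

C ≈ 0.59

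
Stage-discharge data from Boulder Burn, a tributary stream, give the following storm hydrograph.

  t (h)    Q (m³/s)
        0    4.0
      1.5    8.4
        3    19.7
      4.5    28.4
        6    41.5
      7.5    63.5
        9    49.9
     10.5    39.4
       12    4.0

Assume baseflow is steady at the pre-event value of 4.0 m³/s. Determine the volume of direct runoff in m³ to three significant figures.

Direct-runoff ordinates (Q − Q_b): 0.0, 4.4, 15.7, 24.4, 37.5, 59.5, 45.9, 35.4, 0.0 m³/s.
ΣQ_DR = 222.8 m³/s.
With Δt = 1.5 h = 5400 s, V = ΣQ_DR · Δt = 222.8 × 5400 = 1.20 × 10^6 m³.

V ≈ 1.20 × 10^6 m³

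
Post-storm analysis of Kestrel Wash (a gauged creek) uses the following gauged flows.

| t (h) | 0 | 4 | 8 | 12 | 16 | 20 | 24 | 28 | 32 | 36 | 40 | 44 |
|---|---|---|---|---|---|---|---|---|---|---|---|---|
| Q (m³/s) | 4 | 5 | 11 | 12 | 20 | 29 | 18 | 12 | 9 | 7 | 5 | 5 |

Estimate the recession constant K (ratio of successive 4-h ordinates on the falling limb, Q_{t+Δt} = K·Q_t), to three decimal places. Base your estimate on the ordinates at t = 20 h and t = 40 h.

K ≈ 0.704

Using the recession-limb readings at t = 20 h and t = 40 h: Q falls from 29 to 5 m³/s over 5 intervals.
K = (Q₂/Q₁)^(1/5) = (5/29)^(1/5) = 0.704.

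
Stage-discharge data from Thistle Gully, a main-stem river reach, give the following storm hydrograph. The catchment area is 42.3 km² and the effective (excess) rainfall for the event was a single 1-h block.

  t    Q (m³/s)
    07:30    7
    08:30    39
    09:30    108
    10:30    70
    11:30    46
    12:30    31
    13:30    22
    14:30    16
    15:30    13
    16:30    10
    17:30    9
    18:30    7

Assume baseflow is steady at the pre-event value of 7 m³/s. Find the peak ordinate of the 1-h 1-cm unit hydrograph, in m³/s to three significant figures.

U_p ≈ 40.4 m³/s

Direct runoff: 0.0, 32.0, 101.0, 63.0, 39.0, 24.0, 15.0, 9.0, 6.0, 3.0, 2.0, 0.0 m³/s; ΣQ_DR = 294.0 m³/s, peak = 101.0 m³/s.
Runoff depth d = ΣQ_DR·Δt / A = 294.0 × 3600 / (42.3 km²) = 25.02 mm.
The 1-cm UH is the DRH scaled by (10 mm)/d, so U_p = 101.0 × 10/25.02 = 40.4 m³/s.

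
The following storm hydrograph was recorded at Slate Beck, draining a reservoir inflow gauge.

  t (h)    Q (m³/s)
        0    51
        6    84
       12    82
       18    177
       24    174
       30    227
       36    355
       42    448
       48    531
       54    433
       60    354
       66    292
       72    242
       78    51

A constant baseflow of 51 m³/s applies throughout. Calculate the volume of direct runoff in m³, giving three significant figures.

V ≈ 6.02 × 10^7 m³

Direct-runoff ordinates (Q − Q_b): 0.0, 33.0, 31.0, 126.0, 123.0, 176.0, 304.0, 397.0, 480.0, 382.0, 303.0, 241.0, 191.0, 0.0 m³/s.
ΣQ_DR = 2787 m³/s.
With Δt = 6 h = 21600 s, V = ΣQ_DR · Δt = 2787 × 21600 = 6.02 × 10^7 m³.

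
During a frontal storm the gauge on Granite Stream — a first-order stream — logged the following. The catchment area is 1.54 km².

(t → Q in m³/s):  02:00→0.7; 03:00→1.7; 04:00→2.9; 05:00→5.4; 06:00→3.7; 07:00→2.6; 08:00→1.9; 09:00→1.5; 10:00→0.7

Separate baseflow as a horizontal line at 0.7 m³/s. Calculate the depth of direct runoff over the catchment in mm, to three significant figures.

Direct runoff: 0.0, 1.0, 2.2, 4.7, 3.0, 1.9, 1.2, 0.8, 0.0 m³/s; ΣQ_DR = 14.80 m³/s.
V = ΣQ_DR · Δt = 14.80 × 3600 s = 53280 m³.
Over A = 1.54 km², depth = V / A = 34.6 mm.

d ≈ 34.6 mm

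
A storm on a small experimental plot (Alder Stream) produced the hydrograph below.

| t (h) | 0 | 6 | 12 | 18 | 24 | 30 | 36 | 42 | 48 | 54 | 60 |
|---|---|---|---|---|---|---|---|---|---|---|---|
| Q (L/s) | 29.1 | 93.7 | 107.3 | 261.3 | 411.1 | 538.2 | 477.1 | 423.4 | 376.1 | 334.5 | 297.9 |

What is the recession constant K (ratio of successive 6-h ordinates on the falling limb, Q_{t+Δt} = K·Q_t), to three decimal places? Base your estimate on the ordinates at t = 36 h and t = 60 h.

Using the recession-limb readings at t = 36 h and t = 60 h: Q falls from 477.1 to 297.9 L/s over 4 intervals.
K = (Q₂/Q₁)^(1/4) = (297.9/477.1)^(1/4) = 0.889.

K ≈ 0.889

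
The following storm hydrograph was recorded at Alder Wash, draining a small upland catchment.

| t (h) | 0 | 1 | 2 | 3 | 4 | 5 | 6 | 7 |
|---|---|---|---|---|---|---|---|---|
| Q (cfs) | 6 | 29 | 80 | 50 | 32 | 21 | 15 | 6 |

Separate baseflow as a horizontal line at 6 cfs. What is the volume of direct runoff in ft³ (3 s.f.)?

Direct-runoff ordinates (Q − Q_b): 0.0, 23.0, 74.0, 44.0, 26.0, 15.0, 9.0, 0.0 cfs.
ΣQ_DR = 191.0 cfs.
With Δt = 1 h = 3600 s, V = ΣQ_DR · Δt = 191.0 × 3600 = 6.88 × 10^5 ft³.

V ≈ 6.88 × 10^5 ft³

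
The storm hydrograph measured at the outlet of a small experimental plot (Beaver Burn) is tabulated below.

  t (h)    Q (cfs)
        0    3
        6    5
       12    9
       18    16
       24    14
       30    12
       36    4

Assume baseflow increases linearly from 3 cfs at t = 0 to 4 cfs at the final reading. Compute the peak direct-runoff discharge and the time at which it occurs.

Q_p = 12.50 cfs at t = 18 h

Subtracting baseflow gives direct-runoff ordinates: 0.00, 1.83, 5.67, 12.50, 10.33, 8.17, 0.00 cfs.
The maximum is 12.50 cfs, occurring at the reading for t = 18 h.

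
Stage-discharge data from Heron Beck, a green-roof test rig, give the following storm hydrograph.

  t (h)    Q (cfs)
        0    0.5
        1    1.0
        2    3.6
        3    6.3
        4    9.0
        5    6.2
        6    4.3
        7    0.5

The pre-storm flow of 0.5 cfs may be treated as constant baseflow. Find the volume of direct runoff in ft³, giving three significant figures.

Direct-runoff ordinates (Q − Q_b): 0.0, 0.5, 3.1, 5.8, 8.5, 5.7, 3.8, 0.0 cfs.
ΣQ_DR = 27.40 cfs.
With Δt = 1 h = 3600 s, V = ΣQ_DR · Δt = 27.40 × 3600 = 98600 ft³.

V ≈ 98600 ft³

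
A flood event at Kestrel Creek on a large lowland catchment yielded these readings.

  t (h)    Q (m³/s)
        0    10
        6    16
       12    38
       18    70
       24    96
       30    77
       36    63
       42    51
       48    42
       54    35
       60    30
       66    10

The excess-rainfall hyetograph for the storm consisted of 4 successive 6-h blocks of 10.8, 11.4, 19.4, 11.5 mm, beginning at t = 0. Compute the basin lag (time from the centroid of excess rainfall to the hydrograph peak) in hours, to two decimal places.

Centroid of excess rainfall: t_c = Σ P_i·t̄_i / ΣP_i = 12.5706 h (block centres at 3, 9, 15, 21 h).
Hydrograph peak occurs at t = 24 h, so basin lag t_L = 24 − 12.5706 = 11.43 h.

t_L ≈ 11.43 h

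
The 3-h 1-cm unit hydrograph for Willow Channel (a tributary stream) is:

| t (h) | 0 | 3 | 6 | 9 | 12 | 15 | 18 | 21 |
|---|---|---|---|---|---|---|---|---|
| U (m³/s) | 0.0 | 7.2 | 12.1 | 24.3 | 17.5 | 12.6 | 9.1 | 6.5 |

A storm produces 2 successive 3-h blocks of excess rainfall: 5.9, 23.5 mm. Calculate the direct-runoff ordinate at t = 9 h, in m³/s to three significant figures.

Q ≈ 42.8 m³/s

By discrete convolution, Q_j = Σ (P_i / 10 mm) · U_{j−i}.
At t = 9 h (j=3): Q = (5.9/10)·24.3 + (23.5/10)·12.1 = 42.8 m³/s.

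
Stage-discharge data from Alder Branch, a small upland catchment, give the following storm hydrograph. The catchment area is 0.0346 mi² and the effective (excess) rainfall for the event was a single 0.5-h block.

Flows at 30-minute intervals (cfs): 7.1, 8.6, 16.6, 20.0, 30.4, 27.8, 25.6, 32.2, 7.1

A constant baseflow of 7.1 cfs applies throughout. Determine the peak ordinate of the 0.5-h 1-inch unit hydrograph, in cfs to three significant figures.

U_p ≈ 10.1 cfs

Direct runoff: 0.0, 1.5, 9.5, 12.9, 23.3, 20.7, 18.5, 25.1, 0.0 cfs; ΣQ_DR = 111.5 cfs, peak = 25.1 cfs.
Runoff depth d = ΣQ_DR·Δt / A = 111.5 × 1800 / (0.0346 mi²) = 2.497 in.
The 1-inch UH is the DRH scaled by (1 in)/d, so U_p = 25.1 × 1/2.497 = 10.1 cfs.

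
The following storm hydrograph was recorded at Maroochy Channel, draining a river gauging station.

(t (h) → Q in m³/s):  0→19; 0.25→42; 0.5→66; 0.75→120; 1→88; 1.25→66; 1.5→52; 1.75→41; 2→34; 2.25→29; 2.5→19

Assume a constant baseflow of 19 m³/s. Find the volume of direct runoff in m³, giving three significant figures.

V ≈ 3.30 × 10^5 m³

Direct-runoff ordinates (Q − Q_b): 0.0, 23.0, 47.0, 101.0, 69.0, 47.0, 33.0, 22.0, 15.0, 10.0, 0.0 m³/s.
ΣQ_DR = 367.0 m³/s.
With Δt = 0.25 h = 900 s, V = ΣQ_DR · Δt = 367.0 × 900 = 3.30 × 10^5 m³.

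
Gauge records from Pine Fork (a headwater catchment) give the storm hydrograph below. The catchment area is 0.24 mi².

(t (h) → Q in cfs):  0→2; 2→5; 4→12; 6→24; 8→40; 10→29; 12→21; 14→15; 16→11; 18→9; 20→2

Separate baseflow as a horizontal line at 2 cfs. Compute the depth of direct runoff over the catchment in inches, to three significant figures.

d ≈ 1.91 in

Direct runoff: 0.0, 3.0, 10.0, 22.0, 38.0, 27.0, 19.0, 13.0, 9.0, 7.0, 0.0 cfs; ΣQ_DR = 148.0 cfs.
V = ΣQ_DR · Δt = 148.0 × 7200 s = 1.066 × 10^6 ft³.
Over A = 0.24 mi², depth = V / A = 1.91 in.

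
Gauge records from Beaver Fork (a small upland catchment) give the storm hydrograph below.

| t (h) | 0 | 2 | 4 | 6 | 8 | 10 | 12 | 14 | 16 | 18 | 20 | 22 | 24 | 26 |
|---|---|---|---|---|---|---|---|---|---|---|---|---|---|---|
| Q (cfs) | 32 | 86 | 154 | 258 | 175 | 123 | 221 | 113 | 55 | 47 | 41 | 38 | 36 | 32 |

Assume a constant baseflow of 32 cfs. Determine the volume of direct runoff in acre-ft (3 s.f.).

Direct-runoff ordinates (Q − Q_b): 0.0, 54.0, 122.0, 226.0, 143.0, 91.0, 189.0, 81.0, 23.0, 15.0, 9.0, 6.0, 4.0, 0.0 cfs.
ΣQ_DR = 963.0 cfs.
With Δt = 2 h = 7200 s, V = ΣQ_DR · Δt = 963.0 × 7200 = 6.93 × 10^6 ft³ = 159 acre-ft.

V ≈ 159 acre-ft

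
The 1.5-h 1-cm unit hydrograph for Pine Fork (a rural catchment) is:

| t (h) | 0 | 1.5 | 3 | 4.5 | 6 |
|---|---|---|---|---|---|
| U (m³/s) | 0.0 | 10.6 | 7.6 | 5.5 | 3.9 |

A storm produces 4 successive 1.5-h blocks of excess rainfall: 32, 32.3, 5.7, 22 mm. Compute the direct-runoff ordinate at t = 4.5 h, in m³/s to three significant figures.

By discrete convolution, Q_j = Σ (P_i / 10 mm) · U_{j−i}.
At t = 4.5 h (j=3): Q = (32/10)·5.5 + (32.3/10)·7.6 + (5.7/10)·10.6 + (22/10)·0.0 = 48.2 m³/s.

Q ≈ 48.2 m³/s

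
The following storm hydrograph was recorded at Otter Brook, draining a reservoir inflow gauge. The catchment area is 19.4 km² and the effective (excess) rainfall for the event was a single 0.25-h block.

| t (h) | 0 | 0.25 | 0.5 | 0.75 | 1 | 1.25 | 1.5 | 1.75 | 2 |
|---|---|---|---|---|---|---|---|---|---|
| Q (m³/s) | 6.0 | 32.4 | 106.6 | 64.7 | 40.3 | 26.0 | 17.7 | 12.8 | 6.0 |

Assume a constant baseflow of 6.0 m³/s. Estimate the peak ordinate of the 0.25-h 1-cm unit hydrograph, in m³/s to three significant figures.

U_p ≈ 83.9 m³/s

Direct runoff: 0.0, 26.4, 100.6, 58.7, 34.3, 20.0, 11.7, 6.8, 0.0 m³/s; ΣQ_DR = 258.5 m³/s, peak = 100.6 m³/s.
Runoff depth d = ΣQ_DR·Δt / A = 258.5 × 900 / (19.4 km²) = 11.99 mm.
The 1-cm UH is the DRH scaled by (10 mm)/d, so U_p = 100.6 × 10/11.99 = 83.9 m³/s.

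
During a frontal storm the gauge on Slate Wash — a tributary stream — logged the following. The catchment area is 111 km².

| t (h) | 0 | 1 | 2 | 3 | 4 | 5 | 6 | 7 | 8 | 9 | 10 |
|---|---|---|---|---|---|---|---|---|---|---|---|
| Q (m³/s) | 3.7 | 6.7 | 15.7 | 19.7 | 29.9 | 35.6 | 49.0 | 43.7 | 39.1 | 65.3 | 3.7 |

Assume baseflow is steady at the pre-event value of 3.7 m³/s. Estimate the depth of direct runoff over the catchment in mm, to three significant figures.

Direct runoff: 0.0, 3.0, 12.0, 16.0, 26.2, 31.9, 45.3, 40.0, 35.4, 61.6, 0.0 m³/s; ΣQ_DR = 271.4 m³/s.
V = ΣQ_DR · Δt = 271.4 × 3600 s = 9.770 × 10^5 m³.
Over A = 111 km², depth = V / A = 8.80 mm.

d ≈ 8.80 mm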